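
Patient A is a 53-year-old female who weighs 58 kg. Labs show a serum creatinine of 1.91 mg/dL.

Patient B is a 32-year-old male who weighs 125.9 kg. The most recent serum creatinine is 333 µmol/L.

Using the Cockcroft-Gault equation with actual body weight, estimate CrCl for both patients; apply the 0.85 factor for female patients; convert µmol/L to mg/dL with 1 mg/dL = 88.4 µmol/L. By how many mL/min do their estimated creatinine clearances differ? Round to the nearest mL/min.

19 mL/min

Patient A: CrCl = (140 − 53) × 58 / (72 × 1.91) × 0.85 = 5046.0 / 137.52 × 0.85 ≈ 31.2 mL/min
Patient B: SCr = 333 / 88.4 = 3.767 mg/dL
Patient B: CrCl = (140 − 32) × 125.9 / (72 × 3.767) = 13597.2 / 271.22 ≈ 50.1 mL/min
|31.2 − 50.1| = 18.9 mL/min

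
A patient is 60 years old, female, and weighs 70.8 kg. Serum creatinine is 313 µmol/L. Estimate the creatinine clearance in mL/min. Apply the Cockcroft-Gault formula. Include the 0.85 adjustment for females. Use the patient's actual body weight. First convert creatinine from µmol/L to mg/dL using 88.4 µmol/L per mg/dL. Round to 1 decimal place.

SCr = 313 / 88.4 = 3.541 mg/dL
CrCl = (140 − 60) × 70.8 / (72 × 3.541) × 0.85 = 5664.0 / 254.95 × 0.85 ≈ 18.9 mL/min

18.9 mL/min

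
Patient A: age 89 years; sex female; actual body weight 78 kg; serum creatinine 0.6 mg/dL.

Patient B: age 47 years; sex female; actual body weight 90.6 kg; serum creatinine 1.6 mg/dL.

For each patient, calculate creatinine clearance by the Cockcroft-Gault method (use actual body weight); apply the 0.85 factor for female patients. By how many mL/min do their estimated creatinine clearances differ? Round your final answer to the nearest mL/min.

Patient A: CrCl = (140 − 89) × 78 / (72 × 0.6) × 0.85 = 3978.0 / 43.20 × 0.85 ≈ 78.3 mL/min
Patient B: CrCl = (140 − 47) × 90.6 / (72 × 1.6) × 0.85 = 8425.8 / 115.20 × 0.85 ≈ 62.2 mL/min
|78.3 − 62.2| = 16.1 mL/min

16 mL/min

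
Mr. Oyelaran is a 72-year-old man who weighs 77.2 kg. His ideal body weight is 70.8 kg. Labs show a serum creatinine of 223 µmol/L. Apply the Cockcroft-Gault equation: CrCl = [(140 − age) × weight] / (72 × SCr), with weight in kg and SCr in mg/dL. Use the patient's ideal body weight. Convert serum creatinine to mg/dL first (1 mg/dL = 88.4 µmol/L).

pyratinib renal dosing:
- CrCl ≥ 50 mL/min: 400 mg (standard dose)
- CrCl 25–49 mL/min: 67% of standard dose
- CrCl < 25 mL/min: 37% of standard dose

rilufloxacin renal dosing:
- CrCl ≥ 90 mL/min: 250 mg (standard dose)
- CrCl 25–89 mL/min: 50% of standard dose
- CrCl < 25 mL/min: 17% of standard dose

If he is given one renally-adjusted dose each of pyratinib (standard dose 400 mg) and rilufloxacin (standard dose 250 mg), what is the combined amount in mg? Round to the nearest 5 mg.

395 mg

SCr = 223 / 88.4 = 2.523 mg/dL
CrCl = (140 − 72) × 70.8 / (72 × 2.523) = 4814.4 / 181.66 ≈ 26.5 mL/min
CrCl ≈ 27 mL/min.
pyratinib: 25–49 mL/min → 67% of 400 mg = 268 mg.
rilufloxacin: 25–89 mL/min → 50% of 250 mg = 125 mg.
Total = 268 + 125 = 393 mg.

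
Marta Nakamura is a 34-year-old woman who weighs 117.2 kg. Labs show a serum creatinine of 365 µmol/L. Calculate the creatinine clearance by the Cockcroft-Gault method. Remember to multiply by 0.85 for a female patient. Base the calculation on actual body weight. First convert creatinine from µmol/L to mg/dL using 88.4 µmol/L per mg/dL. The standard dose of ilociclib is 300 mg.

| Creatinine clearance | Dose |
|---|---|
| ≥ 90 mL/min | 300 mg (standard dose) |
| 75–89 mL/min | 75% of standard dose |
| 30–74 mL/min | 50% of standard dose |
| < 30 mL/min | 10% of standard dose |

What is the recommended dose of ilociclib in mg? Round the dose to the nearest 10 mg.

SCr = 365 / 88.4 = 4.129 mg/dL
CrCl = (140 − 34) × 117.2 / (72 × 4.129) × 0.85 = 12423.2 / 297.29 × 0.85 ≈ 35.5 mL/min
CrCl ≈ 36 mL/min → bracket 30–74 mL/min.
50% of 300 mg = 150 mg

150 mg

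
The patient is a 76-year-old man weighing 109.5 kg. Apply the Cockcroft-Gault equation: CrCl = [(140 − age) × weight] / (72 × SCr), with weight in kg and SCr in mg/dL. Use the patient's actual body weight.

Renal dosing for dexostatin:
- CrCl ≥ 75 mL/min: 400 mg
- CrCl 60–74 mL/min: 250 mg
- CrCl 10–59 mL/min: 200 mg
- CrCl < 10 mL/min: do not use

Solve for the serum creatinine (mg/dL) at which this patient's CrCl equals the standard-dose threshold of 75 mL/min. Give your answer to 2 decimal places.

Standard dose requires CrCl ≥ 75 mL/min.
Set (140 − 76) × 109.5 / (72 × SCr) = 75
SCr = (140 − 76) × 109.5 / (72 × 75) = 1.298 mg/dL

1.30 mg/dL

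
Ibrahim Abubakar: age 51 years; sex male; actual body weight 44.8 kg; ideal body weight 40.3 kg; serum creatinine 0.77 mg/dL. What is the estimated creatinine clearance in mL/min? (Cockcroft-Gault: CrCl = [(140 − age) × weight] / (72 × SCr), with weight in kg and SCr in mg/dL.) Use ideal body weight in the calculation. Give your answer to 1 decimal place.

64.7 mL/min

CrCl = (140 − 51) × 40.3 / (72 × 0.77) = 3586.7 / 55.44 ≈ 64.7 mL/min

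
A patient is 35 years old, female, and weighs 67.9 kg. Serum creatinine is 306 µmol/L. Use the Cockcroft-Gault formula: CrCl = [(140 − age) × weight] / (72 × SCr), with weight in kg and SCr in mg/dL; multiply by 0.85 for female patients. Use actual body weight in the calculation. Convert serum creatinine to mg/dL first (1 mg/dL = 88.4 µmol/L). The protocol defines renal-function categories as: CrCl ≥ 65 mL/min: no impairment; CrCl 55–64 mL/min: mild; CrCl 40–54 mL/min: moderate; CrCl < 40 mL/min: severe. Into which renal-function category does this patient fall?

SCr = 306 / 88.4 = 3.462 mg/dL
CrCl = (140 − 35) × 67.9 / (72 × 3.462) × 0.85 = 7129.5 / 249.26 × 0.85 ≈ 24.3 mL/min
24 mL/min falls in the 'severe' range.

severe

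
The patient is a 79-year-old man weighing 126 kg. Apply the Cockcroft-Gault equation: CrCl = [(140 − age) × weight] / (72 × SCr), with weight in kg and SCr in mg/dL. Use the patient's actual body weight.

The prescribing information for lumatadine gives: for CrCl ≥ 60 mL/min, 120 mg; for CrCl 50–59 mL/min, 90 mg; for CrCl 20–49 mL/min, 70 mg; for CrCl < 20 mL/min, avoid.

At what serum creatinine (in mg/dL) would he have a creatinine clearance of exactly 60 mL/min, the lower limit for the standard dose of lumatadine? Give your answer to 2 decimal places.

1.78 mg/dL

Standard dose requires CrCl ≥ 60 mL/min.
Set (140 − 79) × 126 / (72 × SCr) = 60
SCr = (140 − 79) × 126 / (72 × 60) = 1.779 mg/dL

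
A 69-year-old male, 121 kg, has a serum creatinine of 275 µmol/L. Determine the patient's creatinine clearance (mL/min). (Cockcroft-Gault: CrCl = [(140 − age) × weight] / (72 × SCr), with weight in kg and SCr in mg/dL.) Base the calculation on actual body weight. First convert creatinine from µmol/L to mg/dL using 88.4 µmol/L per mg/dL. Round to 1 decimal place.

SCr = 275 / 88.4 = 3.111 mg/dL
CrCl = (140 − 69) × 121 / (72 × 3.111) = 8591.0 / 223.99 ≈ 38.4 mL/min

38.4 mL/min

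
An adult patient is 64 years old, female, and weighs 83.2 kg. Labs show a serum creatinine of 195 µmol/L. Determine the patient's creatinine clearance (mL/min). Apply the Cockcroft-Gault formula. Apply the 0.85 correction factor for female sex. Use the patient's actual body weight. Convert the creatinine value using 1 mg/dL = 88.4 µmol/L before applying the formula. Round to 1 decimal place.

SCr = 195 / 88.4 = 2.206 mg/dL
CrCl = (140 − 64) × 83.2 / (72 × 2.206) × 0.85 = 6323.2 / 158.83 × 0.85 ≈ 33.8 mL/min

33.8 mL/min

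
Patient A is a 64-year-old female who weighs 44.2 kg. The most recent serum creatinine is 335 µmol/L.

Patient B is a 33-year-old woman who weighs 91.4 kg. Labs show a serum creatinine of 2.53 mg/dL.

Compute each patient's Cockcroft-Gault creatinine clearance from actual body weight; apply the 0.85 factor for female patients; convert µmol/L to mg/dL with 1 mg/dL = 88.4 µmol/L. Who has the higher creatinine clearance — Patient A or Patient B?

Patient B

Patient A: SCr = 335 / 88.4 = 3.79 mg/dL
Patient A: CrCl = (140 − 64) × 44.2 / (72 × 3.79) × 0.85 = 3359.2 / 272.88 × 0.85 ≈ 10.5 mL/min
Patient B: CrCl = (140 − 33) × 91.4 / (72 × 2.53) × 0.85 = 9779.8 / 182.16 × 0.85 ≈ 45.6 mL/min
10.5 vs 45.6 mL/min → Patient B is higher.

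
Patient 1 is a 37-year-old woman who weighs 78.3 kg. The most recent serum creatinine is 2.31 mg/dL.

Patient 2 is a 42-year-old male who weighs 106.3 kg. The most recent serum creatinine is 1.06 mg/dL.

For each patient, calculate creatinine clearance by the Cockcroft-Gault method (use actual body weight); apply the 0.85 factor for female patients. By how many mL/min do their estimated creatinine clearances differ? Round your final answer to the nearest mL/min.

Patient 1: CrCl = (140 − 37) × 78.3 / (72 × 2.31) × 0.85 = 8064.9 / 166.32 × 0.85 ≈ 41.2 mL/min
Patient 2: CrCl = (140 − 42) × 106.3 / (72 × 1.06) = 10417.4 / 76.32 ≈ 136.5 mL/min
|41.2 − 136.5| = 95.3 mL/min

95 mL/min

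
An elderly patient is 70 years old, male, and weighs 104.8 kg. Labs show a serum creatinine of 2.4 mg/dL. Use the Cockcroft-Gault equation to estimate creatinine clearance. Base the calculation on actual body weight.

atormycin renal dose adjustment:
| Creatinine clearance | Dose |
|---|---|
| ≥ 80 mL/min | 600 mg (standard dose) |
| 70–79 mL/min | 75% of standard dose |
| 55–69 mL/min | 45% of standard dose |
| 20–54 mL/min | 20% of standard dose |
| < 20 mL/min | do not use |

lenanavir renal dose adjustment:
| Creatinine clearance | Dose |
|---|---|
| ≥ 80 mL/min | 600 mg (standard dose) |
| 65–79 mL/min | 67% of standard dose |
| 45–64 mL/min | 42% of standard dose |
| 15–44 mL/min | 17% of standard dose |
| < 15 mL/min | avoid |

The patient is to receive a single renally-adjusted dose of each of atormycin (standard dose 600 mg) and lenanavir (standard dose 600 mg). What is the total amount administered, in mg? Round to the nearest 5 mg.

220 mg

CrCl = (140 − 70) × 104.8 / (72 × 2.4) = 7336.0 / 172.80 ≈ 42.5 mL/min
CrCl ≈ 42 mL/min.
atormycin: 20–54 mL/min → 20% of 600 mg = 120 mg.
lenanavir: 15–44 mL/min → 17% of 600 mg = 102 mg.
Total = 120 + 102 = 222 mg.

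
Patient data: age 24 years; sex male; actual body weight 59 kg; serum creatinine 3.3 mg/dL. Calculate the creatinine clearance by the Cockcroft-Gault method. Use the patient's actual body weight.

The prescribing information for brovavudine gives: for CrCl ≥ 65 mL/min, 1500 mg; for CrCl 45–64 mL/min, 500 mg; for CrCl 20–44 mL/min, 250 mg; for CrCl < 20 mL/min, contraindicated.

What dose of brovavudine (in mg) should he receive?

CrCl = (140 − 24) × 59 / (72 × 3.3) = 6844.0 / 237.60 ≈ 28.8 mL/min
CrCl ≈ 29 mL/min → bracket 20–44 mL/min.
Dose for this bracket: 250 mg.

250 mg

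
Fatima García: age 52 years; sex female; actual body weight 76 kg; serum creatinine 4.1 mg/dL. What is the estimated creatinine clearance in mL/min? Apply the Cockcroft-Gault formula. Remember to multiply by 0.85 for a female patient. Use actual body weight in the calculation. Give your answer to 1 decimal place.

CrCl = (140 − 52) × 76 / (72 × 4.1) × 0.85 = 6688.0 / 295.20 × 0.85 ≈ 19.3 mL/min

19.3 mL/min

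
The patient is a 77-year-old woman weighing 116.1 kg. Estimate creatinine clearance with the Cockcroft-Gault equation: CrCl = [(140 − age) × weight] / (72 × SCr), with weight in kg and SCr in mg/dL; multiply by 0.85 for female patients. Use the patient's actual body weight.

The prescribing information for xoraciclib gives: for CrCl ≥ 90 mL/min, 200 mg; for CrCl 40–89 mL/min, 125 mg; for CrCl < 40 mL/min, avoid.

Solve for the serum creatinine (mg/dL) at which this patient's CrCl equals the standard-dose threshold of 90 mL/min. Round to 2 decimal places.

0.96 mg/dL

Standard dose requires CrCl ≥ 90 mL/min.
Set (140 − 77) × 116.1 × 0.85 / (72 × SCr) = 90
SCr = (140 − 77) × 116.1 × 0.85 / (72 × 90) = 0.959 mg/dL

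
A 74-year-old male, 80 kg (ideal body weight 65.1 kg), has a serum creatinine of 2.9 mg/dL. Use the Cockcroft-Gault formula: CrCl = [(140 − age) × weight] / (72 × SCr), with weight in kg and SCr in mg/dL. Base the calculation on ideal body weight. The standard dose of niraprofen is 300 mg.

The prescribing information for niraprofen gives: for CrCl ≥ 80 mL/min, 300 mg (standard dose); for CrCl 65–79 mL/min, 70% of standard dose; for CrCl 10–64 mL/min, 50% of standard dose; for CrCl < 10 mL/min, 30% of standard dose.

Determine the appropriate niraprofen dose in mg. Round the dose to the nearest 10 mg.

CrCl = (140 − 74) × 65.1 / (72 × 2.9) = 4296.6 / 208.80 ≈ 20.6 mL/min
CrCl ≈ 21 mL/min → bracket 10–64 mL/min.
50% of 300 mg = 150 mg

150 mg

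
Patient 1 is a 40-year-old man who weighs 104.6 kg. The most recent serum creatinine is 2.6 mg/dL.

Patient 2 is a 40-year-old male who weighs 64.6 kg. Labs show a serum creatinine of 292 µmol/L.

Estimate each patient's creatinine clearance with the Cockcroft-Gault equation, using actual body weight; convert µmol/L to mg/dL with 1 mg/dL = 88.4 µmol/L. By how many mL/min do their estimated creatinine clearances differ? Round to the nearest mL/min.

29 mL/min

Patient 1: CrCl = (140 − 40) × 104.6 / (72 × 2.6) = 10460.0 / 187.20 ≈ 55.9 mL/min
Patient 2: SCr = 292 / 88.4 = 3.303 mg/dL
Patient 2: CrCl = (140 − 40) × 64.6 / (72 × 3.303) = 6460.0 / 237.82 ≈ 27.2 mL/min
|55.9 − 27.2| = 28.7 mL/min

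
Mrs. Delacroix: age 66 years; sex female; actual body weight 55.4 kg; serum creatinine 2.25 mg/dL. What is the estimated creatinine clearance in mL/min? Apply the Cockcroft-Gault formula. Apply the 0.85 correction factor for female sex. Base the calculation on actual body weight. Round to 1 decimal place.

21.5 mL/min

CrCl = (140 − 66) × 55.4 / (72 × 2.25) × 0.85 = 4099.6 / 162.00 × 0.85 ≈ 21.5 mL/min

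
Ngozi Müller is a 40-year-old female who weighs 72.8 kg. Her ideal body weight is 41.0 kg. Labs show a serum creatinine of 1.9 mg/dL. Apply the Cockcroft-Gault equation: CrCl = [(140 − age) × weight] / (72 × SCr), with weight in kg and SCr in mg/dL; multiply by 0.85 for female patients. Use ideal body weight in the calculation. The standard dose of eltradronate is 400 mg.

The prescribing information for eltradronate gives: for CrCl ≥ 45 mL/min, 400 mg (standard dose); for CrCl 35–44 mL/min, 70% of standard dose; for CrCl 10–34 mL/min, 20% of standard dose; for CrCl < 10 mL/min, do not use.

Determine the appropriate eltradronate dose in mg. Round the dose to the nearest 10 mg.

CrCl = (140 − 40) × 41 / (72 × 1.9) × 0.85 = 4100.0 / 136.80 × 0.85 ≈ 25.5 mL/min
CrCl ≈ 25 mL/min → bracket 10–34 mL/min.
20% of 400 mg = 80 mg

80 mg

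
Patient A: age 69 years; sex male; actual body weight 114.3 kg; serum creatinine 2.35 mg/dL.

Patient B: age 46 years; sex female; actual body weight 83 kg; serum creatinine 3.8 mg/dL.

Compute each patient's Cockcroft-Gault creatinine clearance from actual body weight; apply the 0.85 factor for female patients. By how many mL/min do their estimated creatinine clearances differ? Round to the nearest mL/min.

Patient A: CrCl = (140 − 69) × 114.3 / (72 × 2.35) = 8115.3 / 169.20 ≈ 48.0 mL/min
Patient B: CrCl = (140 − 46) × 83 / (72 × 3.8) × 0.85 = 7802.0 / 273.60 × 0.85 ≈ 24.2 mL/min
|48.0 − 24.2| = 23.8 mL/min

24 mL/min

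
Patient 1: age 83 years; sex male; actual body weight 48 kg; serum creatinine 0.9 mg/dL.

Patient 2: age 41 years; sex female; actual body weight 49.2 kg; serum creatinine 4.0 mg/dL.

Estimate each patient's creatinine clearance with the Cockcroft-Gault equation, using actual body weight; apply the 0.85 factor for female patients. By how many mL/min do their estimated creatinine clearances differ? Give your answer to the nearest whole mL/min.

28 mL/min

Patient 1: CrCl = (140 − 83) × 48 / (72 × 0.9) = 2736.0 / 64.80 ≈ 42.2 mL/min
Patient 2: CrCl = (140 − 41) × 49.2 / (72 × 4) × 0.85 = 4870.8 / 288.00 × 0.85 ≈ 14.4 mL/min
|42.2 − 14.4| = 27.8 mL/min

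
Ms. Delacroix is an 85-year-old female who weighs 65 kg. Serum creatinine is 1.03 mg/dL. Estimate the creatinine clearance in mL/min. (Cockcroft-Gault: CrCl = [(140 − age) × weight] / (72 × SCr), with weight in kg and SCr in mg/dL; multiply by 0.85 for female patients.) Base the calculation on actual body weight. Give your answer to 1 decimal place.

CrCl = (140 − 85) × 65 / (72 × 1.03) × 0.85 = 3575.0 / 74.16 × 0.85 ≈ 41.0 mL/min

41.0 mL/min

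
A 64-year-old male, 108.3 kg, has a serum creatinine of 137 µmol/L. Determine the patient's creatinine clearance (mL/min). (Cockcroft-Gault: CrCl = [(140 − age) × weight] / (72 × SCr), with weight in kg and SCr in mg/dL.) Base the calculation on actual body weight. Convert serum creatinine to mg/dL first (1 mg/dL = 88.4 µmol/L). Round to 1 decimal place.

SCr = 137 / 88.4 = 1.55 mg/dL
CrCl = (140 − 64) × 108.3 / (72 × 1.55) = 8230.8 / 111.60 ≈ 73.8 mL/min

73.8 mL/min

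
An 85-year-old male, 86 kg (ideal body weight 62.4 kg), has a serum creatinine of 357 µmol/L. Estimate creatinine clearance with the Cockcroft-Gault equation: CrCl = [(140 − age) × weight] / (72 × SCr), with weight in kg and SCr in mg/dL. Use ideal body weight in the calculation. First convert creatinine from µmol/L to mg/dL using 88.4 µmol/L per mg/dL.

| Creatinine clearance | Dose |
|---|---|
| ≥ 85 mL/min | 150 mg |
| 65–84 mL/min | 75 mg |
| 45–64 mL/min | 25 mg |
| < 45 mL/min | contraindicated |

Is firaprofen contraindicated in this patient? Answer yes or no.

SCr = 357 / 88.4 = 4.038 mg/dL
CrCl = (140 − 85) × 62.4 / (72 × 4.038) = 3432.0 / 290.74 ≈ 11.8 mL/min
CrCl ≈ 12 mL/min, which is < 45 mL/min.

yes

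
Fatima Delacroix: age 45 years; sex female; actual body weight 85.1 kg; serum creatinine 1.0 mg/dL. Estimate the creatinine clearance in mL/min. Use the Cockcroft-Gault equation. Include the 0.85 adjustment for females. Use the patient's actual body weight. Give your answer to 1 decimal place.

95.4 mL/min

CrCl = (140 − 45) × 85.1 / (72 × 1) × 0.85 = 8084.5 / 72.00 × 0.85 ≈ 95.4 mL/min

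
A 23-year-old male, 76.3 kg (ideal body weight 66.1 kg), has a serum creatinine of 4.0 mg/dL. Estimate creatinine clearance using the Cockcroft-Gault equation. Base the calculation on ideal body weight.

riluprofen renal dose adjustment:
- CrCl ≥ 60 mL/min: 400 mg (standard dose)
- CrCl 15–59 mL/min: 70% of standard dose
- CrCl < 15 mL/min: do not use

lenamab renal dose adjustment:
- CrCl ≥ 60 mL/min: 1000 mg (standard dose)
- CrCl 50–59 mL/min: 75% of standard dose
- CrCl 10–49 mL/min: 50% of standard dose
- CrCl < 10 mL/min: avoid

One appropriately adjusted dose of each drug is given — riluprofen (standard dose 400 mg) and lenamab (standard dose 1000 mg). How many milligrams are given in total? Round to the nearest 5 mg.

CrCl = (140 − 23) × 66.1 / (72 × 4) = 7733.7 / 288.00 ≈ 26.9 mL/min
CrCl ≈ 27 mL/min.
riluprofen: 15–59 mL/min → 70% of 400 mg = 280 mg.
lenamab: 10–49 mL/min → 50% of 1000 mg = 500 mg.
Total = 280 + 500 = 780 mg.

780 mg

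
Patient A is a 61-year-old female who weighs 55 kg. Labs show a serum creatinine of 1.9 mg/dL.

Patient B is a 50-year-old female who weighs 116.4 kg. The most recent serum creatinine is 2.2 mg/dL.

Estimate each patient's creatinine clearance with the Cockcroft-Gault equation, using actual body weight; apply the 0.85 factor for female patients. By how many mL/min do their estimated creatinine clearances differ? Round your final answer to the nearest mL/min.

29 mL/min

Patient A: CrCl = (140 − 61) × 55 / (72 × 1.9) × 0.85 = 4345.0 / 136.80 × 0.85 ≈ 27.0 mL/min
Patient B: CrCl = (140 − 50) × 116.4 / (72 × 2.2) × 0.85 = 10476.0 / 158.40 × 0.85 ≈ 56.2 mL/min
|27.0 − 56.2| = 29.2 mL/min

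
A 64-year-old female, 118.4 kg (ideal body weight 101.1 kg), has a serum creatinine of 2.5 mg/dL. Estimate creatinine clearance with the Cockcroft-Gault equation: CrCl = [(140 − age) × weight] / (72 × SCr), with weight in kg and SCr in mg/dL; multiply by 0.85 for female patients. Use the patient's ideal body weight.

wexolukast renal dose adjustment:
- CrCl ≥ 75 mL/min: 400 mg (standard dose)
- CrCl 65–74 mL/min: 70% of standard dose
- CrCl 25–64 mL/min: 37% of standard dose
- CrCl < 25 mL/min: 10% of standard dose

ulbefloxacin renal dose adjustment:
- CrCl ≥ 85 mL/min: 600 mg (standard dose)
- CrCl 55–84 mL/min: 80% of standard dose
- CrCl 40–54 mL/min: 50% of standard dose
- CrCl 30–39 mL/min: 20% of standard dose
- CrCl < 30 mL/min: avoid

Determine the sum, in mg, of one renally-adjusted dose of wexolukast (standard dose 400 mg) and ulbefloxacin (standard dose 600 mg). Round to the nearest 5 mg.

CrCl = (140 − 64) × 101.1 / (72 × 2.5) × 0.85 = 7683.6 / 180.00 × 0.85 ≈ 36.3 mL/min
CrCl ≈ 36 mL/min.
wexolukast: 25–64 mL/min → 37% of 400 mg = 148 mg.
ulbefloxacin: 30–39 mL/min → 20% of 600 mg = 120 mg.
Total = 148 + 120 = 268 mg.

270 mg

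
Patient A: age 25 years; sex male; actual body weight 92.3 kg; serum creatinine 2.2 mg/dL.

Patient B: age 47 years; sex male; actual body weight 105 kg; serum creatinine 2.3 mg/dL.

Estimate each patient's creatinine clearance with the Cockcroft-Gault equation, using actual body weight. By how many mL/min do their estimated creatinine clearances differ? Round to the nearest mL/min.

8 mL/min

Patient A: CrCl = (140 − 25) × 92.3 / (72 × 2.2) = 10614.5 / 158.40 ≈ 67.0 mL/min
Patient B: CrCl = (140 − 47) × 105 / (72 × 2.3) = 9765.0 / 165.60 ≈ 59.0 mL/min
|67.0 − 59.0| = 8.0 mL/min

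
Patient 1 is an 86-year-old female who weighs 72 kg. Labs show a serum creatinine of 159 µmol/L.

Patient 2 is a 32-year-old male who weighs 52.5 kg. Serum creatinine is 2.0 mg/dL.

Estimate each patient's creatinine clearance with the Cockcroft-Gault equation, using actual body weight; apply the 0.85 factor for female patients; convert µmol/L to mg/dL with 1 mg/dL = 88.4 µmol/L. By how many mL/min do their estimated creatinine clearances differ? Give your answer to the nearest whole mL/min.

Patient 1: SCr = 159 / 88.4 = 1.799 mg/dL
Patient 1: CrCl = (140 − 86) × 72 / (72 × 1.799) × 0.85 = 3888.0 / 129.53 × 0.85 ≈ 25.5 mL/min
Patient 2: CrCl = (140 − 32) × 52.5 / (72 × 2) = 5670.0 / 144.00 ≈ 39.4 mL/min
|25.5 − 39.4| = 13.9 mL/min

14 mL/min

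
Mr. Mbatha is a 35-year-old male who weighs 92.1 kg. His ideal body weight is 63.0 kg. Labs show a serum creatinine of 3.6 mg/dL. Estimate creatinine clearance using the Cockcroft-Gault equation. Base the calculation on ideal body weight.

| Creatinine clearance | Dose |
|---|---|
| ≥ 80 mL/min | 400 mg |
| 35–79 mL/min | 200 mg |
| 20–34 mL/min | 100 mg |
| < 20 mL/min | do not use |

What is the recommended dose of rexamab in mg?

CrCl = (140 − 35) × 63 / (72 × 3.6) = 6615.0 / 259.20 ≈ 25.5 mL/min
CrCl ≈ 26 mL/min → bracket 20–34 mL/min.
Dose for this bracket: 100 mg.

100 mg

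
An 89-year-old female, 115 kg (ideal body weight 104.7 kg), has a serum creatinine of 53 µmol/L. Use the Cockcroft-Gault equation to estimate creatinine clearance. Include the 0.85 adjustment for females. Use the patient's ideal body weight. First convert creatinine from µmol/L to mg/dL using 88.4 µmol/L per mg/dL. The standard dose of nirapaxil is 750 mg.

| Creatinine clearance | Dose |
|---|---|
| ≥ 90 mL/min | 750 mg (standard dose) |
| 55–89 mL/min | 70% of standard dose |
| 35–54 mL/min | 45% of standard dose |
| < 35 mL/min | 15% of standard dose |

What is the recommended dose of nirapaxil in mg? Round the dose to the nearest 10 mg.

750 mg

SCr = 53 / 88.4 = 0.6 mg/dL
CrCl = (140 − 89) × 104.7 / (72 × 0.6) × 0.85 = 5339.7 / 43.20 × 0.85 ≈ 105.1 mL/min
CrCl ≈ 105 mL/min → bracket ≥ 90 mL/min.
100% of 750 mg = 750 mg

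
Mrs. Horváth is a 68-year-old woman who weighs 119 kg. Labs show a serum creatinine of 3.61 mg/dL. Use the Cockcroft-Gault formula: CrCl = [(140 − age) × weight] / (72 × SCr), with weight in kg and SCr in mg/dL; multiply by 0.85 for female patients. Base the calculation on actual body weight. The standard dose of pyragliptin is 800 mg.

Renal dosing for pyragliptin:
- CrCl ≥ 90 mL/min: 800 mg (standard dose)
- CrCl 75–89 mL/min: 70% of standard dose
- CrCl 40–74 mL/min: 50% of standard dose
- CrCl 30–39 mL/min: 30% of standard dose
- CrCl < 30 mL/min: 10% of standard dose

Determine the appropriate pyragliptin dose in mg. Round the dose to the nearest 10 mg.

80 mg

CrCl = (140 − 68) × 119 / (72 × 3.61) × 0.85 = 8568.0 / 259.92 × 0.85 ≈ 28.0 mL/min
CrCl ≈ 28 mL/min → bracket < 30 mL/min.
10% of 800 mg = 80 mg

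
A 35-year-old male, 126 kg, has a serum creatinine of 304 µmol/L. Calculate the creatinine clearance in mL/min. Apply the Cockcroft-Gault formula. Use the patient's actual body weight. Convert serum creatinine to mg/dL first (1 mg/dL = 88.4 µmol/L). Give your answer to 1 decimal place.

53.4 mL/min

SCr = 304 / 88.4 = 3.439 mg/dL
CrCl = (140 − 35) × 126 / (72 × 3.439) = 13230.0 / 247.61 ≈ 53.4 mL/min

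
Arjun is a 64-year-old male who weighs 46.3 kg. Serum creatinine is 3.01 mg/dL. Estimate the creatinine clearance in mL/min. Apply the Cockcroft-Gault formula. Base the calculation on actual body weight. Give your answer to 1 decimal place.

16.2 mL/min

CrCl = (140 − 64) × 46.3 / (72 × 3.01) = 3518.8 / 216.72 ≈ 16.2 mL/min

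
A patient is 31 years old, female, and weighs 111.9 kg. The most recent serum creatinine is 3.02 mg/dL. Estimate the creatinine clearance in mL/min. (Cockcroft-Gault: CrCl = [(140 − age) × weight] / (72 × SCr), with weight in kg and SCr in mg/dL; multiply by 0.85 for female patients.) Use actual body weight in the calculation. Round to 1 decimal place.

CrCl = (140 − 31) × 111.9 / (72 × 3.02) × 0.85 = 12197.1 / 217.44 × 0.85 ≈ 47.7 mL/min

47.7 mL/min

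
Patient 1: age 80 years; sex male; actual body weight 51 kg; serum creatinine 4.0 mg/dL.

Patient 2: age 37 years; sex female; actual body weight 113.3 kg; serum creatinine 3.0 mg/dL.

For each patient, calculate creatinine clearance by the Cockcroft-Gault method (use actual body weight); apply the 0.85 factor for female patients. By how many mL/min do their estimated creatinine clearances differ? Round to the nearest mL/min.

35 mL/min

Patient 1: CrCl = (140 − 80) × 51 / (72 × 4) = 3060.0 / 288.00 ≈ 10.6 mL/min
Patient 2: CrCl = (140 − 37) × 113.3 / (72 × 3) × 0.85 = 11669.9 / 216.00 × 0.85 ≈ 45.9 mL/min
|10.6 − 45.9| = 35.3 mL/min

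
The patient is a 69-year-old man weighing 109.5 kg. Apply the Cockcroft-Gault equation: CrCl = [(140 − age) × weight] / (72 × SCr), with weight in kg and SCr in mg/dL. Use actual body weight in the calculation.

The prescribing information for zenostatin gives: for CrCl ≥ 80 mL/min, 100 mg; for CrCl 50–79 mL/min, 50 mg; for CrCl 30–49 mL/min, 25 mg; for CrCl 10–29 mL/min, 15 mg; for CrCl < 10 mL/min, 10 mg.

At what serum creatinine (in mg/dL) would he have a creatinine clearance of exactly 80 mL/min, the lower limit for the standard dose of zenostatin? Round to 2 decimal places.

1.35 mg/dL

Standard dose requires CrCl ≥ 80 mL/min.
Set (140 − 69) × 109.5 / (72 × SCr) = 80
SCr = (140 − 69) × 109.5 / (72 × 80) = 1.350 mg/dL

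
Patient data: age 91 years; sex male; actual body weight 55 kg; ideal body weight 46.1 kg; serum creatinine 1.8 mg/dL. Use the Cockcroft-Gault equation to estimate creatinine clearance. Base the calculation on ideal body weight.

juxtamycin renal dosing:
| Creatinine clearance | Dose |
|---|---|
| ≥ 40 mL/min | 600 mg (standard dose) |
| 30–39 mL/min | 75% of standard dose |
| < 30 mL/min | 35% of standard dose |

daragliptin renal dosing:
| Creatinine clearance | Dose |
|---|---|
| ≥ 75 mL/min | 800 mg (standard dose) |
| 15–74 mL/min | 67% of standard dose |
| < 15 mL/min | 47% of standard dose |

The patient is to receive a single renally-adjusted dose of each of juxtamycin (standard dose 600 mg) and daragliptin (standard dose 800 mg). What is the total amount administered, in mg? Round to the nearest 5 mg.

745 mg

CrCl = (140 − 91) × 46.1 / (72 × 1.8) = 2258.9 / 129.60 ≈ 17.4 mL/min
CrCl ≈ 17 mL/min.
juxtamycin: < 30 mL/min → 35% of 600 mg = 210 mg.
daragliptin: 15–74 mL/min → 67% of 800 mg = 536 mg.
Total = 210 + 536 = 746 mg.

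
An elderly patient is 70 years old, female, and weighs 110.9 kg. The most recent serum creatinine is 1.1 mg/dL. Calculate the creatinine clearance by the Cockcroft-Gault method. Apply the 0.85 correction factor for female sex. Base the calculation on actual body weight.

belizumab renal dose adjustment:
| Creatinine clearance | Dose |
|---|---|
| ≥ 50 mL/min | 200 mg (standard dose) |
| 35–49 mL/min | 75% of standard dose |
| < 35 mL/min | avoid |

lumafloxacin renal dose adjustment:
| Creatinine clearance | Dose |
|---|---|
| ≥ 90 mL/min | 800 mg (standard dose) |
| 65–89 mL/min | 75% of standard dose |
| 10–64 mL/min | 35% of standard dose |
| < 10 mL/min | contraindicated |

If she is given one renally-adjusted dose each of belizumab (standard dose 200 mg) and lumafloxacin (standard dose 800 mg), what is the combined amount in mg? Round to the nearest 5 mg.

CrCl = (140 − 70) × 110.9 / (72 × 1.1) × 0.85 = 7763.0 / 79.20 × 0.85 ≈ 83.3 mL/min
CrCl ≈ 83 mL/min.
belizumab: ≥ 50 mL/min → 100% of 200 mg = 200 mg.
lumafloxacin: 65–89 mL/min → 75% of 800 mg = 600 mg.
Total = 200 + 600 = 800 mg.

800 mg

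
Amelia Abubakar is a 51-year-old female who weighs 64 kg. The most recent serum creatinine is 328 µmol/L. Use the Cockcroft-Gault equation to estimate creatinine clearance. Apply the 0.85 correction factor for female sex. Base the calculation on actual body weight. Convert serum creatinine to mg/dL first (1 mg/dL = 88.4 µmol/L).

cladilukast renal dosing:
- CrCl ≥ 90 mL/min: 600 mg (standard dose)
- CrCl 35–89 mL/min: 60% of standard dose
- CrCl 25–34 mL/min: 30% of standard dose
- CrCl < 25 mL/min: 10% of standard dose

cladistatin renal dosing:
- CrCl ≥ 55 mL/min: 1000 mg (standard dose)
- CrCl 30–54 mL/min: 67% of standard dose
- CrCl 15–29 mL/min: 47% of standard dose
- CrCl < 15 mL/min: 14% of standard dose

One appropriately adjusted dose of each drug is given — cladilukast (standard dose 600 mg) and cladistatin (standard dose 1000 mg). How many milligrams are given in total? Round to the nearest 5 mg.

SCr = 328 / 88.4 = 3.71 mg/dL
CrCl = (140 − 51) × 64 / (72 × 3.71) × 0.85 = 5696.0 / 267.12 × 0.85 ≈ 18.1 mL/min
CrCl ≈ 18 mL/min.
cladilukast: < 25 mL/min → 10% of 600 mg = 60 mg.
cladistatin: 15–29 mL/min → 47% of 1000 mg = 470 mg.
Total = 60 + 470 = 530 mg.

530 mg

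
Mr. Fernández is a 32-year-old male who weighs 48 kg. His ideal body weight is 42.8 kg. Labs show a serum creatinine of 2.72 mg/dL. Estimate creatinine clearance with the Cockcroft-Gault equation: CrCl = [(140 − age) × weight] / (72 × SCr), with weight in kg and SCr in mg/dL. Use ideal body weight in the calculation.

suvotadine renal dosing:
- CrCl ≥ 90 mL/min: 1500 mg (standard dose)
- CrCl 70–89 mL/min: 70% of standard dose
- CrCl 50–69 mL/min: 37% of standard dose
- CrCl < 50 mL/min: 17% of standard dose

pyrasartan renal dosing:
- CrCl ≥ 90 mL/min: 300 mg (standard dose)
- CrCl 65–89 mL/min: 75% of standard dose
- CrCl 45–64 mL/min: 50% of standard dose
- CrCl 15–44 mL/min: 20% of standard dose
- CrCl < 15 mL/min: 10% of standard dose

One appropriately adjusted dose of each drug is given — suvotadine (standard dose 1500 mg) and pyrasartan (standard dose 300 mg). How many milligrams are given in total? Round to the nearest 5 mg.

CrCl = (140 − 32) × 42.8 / (72 × 2.72) = 4622.4 / 195.84 ≈ 23.6 mL/min
CrCl ≈ 24 mL/min.
suvotadine: < 50 mL/min → 17% of 1500 mg = 255 mg.
pyrasartan: 15–44 mL/min → 20% of 300 mg = 60 mg.
Total = 255 + 60 = 315 mg.

315 mg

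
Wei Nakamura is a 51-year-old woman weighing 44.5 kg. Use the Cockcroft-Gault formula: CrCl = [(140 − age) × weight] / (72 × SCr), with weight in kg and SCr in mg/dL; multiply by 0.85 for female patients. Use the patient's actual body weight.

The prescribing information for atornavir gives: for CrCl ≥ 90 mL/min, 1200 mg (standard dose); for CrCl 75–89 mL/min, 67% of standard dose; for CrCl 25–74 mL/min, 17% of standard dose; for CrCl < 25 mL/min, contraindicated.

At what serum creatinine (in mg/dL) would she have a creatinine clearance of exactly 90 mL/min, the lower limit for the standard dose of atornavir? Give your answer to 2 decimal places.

Standard dose requires CrCl ≥ 90 mL/min.
Set (140 − 51) × 44.5 × 0.85 / (72 × SCr) = 90
SCr = (140 − 51) × 44.5 × 0.85 / (72 × 90) = 0.520 mg/dL

0.52 mg/dL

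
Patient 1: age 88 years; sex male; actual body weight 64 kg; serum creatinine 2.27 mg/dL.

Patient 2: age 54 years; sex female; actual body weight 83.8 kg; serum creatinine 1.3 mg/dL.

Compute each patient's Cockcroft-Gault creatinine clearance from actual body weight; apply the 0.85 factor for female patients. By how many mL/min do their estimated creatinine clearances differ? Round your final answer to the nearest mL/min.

45 mL/min

Patient 1: CrCl = (140 − 88) × 64 / (72 × 2.27) = 3328.0 / 163.44 ≈ 20.4 mL/min
Patient 2: CrCl = (140 − 54) × 83.8 / (72 × 1.3) × 0.85 = 7206.8 / 93.60 × 0.85 ≈ 65.4 mL/min
|20.4 − 65.4| = 45.0 mL/min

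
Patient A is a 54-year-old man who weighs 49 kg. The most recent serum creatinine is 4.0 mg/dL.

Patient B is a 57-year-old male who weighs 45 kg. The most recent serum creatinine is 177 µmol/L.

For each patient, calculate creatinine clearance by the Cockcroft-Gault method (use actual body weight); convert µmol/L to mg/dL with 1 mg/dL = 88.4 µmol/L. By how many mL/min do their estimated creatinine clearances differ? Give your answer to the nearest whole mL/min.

Patient A: CrCl = (140 − 54) × 49 / (72 × 4) = 4214.0 / 288.00 ≈ 14.6 mL/min
Patient B: SCr = 177 / 88.4 = 2.002 mg/dL
Patient B: CrCl = (140 − 57) × 45 / (72 × 2.002) = 3735.0 / 144.14 ≈ 25.9 mL/min
|14.6 − 25.9| = 11.3 mL/min

11 mL/min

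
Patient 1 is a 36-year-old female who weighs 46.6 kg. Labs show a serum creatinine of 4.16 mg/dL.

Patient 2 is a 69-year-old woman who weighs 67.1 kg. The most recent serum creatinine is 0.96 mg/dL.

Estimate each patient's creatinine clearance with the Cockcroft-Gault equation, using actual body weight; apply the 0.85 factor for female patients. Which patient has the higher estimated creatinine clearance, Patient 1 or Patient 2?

Patient 1: CrCl = (140 − 36) × 46.6 / (72 × 4.16) × 0.85 = 4846.4 / 299.52 × 0.85 ≈ 13.8 mL/min
Patient 2: CrCl = (140 − 69) × 67.1 / (72 × 0.96) × 0.85 = 4764.1 / 69.12 × 0.85 ≈ 58.6 mL/min
13.8 vs 58.6 mL/min → Patient 2 is higher.

Patient 2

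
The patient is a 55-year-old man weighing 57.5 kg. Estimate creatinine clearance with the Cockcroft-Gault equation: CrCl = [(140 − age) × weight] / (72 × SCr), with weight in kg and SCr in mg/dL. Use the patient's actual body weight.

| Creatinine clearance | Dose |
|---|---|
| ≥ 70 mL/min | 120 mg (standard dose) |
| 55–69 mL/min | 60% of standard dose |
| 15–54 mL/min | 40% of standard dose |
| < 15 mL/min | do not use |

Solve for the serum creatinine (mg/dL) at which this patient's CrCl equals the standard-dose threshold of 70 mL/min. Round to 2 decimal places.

Standard dose requires CrCl ≥ 70 mL/min.
Set (140 − 55) × 57.5 / (72 × SCr) = 70
SCr = (140 − 55) × 57.5 / (72 × 70) = 0.970 mg/dL

0.97 mg/dL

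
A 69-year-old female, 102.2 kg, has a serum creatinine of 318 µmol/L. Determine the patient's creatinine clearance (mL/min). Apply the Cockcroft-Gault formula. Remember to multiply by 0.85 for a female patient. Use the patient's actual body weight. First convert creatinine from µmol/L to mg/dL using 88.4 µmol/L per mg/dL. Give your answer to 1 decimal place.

23.8 mL/min

SCr = 318 / 88.4 = 3.597 mg/dL
CrCl = (140 − 69) × 102.2 / (72 × 3.597) × 0.85 = 7256.2 / 258.98 × 0.85 ≈ 23.8 mL/min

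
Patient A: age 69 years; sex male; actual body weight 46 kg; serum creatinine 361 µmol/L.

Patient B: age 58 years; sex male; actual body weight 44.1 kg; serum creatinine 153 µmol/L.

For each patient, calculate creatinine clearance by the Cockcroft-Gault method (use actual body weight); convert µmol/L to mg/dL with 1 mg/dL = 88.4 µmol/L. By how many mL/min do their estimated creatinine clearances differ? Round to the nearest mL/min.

18 mL/min

Patient A: SCr = 361 / 88.4 = 4.084 mg/dL
Patient A: CrCl = (140 − 69) × 46 / (72 × 4.084) = 3266.0 / 294.05 ≈ 11.1 mL/min
Patient B: SCr = 153 / 88.4 = 1.731 mg/dL
Patient B: CrCl = (140 − 58) × 44.1 / (72 × 1.731) = 3616.2 / 124.63 ≈ 29.0 mL/min
|11.1 − 29.0| = 17.9 mL/min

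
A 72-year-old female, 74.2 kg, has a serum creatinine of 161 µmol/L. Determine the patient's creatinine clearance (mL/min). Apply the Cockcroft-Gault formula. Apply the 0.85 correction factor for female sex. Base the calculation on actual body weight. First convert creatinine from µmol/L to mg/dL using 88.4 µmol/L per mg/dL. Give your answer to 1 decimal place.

32.7 mL/min

SCr = 161 / 88.4 = 1.821 mg/dL
CrCl = (140 − 72) × 74.2 / (72 × 1.821) × 0.85 = 5045.6 / 131.11 × 0.85 ≈ 32.7 mL/min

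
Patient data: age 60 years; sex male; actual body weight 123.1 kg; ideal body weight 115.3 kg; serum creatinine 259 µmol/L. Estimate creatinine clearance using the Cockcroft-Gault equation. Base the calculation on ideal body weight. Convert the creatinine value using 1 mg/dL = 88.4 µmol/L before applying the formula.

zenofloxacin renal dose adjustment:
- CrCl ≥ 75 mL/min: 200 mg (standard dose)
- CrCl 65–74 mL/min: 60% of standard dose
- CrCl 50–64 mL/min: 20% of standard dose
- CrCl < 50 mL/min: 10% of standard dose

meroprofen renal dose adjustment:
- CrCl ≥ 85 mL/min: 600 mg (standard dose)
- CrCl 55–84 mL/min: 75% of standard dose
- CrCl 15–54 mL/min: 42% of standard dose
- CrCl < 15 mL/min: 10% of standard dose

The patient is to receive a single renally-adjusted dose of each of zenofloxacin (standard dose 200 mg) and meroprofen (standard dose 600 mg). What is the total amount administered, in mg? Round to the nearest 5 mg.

270 mg

SCr = 259 / 88.4 = 2.93 mg/dL
CrCl = (140 − 60) × 115.3 / (72 × 2.93) = 9224.0 / 210.96 ≈ 43.7 mL/min
CrCl ≈ 44 mL/min.
zenofloxacin: < 50 mL/min → 10% of 200 mg = 20 mg.
meroprofen: 15–54 mL/min → 42% of 600 mg = 252 mg.
Total = 20 + 252 = 272 mg.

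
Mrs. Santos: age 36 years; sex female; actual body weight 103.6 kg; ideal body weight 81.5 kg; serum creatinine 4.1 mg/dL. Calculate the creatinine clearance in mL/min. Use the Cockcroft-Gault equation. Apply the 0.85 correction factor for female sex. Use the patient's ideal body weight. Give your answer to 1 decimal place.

24.4 mL/min

CrCl = (140 − 36) × 81.5 / (72 × 4.1) × 0.85 = 8476.0 / 295.20 × 0.85 ≈ 24.4 mL/min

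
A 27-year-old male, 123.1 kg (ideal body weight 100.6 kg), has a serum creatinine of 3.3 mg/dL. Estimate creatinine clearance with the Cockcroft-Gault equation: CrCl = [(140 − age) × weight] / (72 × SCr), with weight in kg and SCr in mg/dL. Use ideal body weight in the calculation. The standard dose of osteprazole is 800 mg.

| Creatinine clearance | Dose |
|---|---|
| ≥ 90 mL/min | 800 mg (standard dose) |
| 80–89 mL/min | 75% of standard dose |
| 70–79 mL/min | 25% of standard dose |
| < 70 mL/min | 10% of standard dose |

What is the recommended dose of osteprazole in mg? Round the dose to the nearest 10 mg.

CrCl = (140 − 27) × 100.6 / (72 × 3.3) = 11367.8 / 237.60 ≈ 47.8 mL/min
CrCl ≈ 48 mL/min → bracket < 70 mL/min.
10% of 800 mg = 80 mg

80 mg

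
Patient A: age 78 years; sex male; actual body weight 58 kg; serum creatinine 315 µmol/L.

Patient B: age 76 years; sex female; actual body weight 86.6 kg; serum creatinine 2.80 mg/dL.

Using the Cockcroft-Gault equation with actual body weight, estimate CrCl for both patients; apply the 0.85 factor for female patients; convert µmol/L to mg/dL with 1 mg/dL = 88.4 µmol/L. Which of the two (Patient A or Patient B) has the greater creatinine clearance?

Patient A: SCr = 315 / 88.4 = 3.563 mg/dL
Patient A: CrCl = (140 − 78) × 58 / (72 × 3.563) = 3596.0 / 256.54 ≈ 14.0 mL/min
Patient B: CrCl = (140 − 76) × 86.6 / (72 × 2.8) × 0.85 = 5542.4 / 201.60 × 0.85 ≈ 23.4 mL/min
14.0 vs 23.4 mL/min → Patient B is higher.

Patient B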